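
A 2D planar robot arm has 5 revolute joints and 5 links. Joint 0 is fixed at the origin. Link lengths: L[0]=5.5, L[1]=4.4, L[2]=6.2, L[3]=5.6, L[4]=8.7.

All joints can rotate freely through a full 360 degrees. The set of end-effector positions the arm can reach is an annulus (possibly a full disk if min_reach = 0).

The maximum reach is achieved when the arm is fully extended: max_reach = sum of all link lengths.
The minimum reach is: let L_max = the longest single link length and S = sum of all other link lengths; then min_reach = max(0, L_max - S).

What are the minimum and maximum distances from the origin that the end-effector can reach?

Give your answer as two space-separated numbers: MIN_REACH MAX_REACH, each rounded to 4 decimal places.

Link lengths: [5.5, 4.4, 6.2, 5.6, 8.7]
max_reach = 5.5 + 4.4 + 6.2 + 5.6 + 8.7 = 30.4
L_max = max([5.5, 4.4, 6.2, 5.6, 8.7]) = 8.7
S (sum of others) = 30.4 - 8.7 = 21.7
min_reach = max(0, 8.7 - 21.7) = max(0, -13) = 0

Answer: 0.0000 30.4000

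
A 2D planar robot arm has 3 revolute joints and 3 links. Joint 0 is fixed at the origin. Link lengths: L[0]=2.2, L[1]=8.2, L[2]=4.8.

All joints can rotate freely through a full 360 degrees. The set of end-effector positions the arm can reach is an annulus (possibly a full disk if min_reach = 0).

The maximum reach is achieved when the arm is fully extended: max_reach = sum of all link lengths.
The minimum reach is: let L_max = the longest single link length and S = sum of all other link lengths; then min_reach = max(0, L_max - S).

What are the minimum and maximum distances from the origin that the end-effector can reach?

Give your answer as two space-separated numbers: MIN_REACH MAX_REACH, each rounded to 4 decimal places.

Link lengths: [2.2, 8.2, 4.8]
max_reach = 2.2 + 8.2 + 4.8 = 15.2
L_max = max([2.2, 8.2, 4.8]) = 8.2
S (sum of others) = 15.2 - 8.2 = 7
min_reach = max(0, 8.2 - 7) = max(0, 1.2) = 1.2

Answer: 1.2000 15.2000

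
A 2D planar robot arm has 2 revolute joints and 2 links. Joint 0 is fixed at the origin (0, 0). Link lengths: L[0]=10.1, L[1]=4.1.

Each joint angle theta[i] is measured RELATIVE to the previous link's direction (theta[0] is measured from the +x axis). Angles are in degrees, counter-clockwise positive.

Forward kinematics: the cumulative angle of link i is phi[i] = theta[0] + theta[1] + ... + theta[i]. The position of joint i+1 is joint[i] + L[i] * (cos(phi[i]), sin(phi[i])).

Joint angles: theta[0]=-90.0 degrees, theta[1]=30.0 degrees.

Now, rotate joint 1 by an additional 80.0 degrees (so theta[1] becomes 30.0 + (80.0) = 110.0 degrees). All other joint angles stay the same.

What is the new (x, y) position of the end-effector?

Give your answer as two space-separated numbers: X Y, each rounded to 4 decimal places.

joint[0] = (0.0000, 0.0000)  (base)
link 0: phi[0] = -90 = -90 deg
  cos(-90 deg) = 0.0000, sin(-90 deg) = -1.0000
  joint[1] = (0.0000, 0.0000) + 10.1 * (0.0000, -1.0000) = (0.0000 + 0.0000, 0.0000 + -10.1000) = (0.0000, -10.1000)
link 1: phi[1] = -90 + 110 = 20 deg
  cos(20 deg) = 0.9397, sin(20 deg) = 0.3420
  joint[2] = (0.0000, -10.1000) + 4.1 * (0.9397, 0.3420) = (0.0000 + 3.8527, -10.1000 + 1.4023) = (3.8527, -8.6977)
End effector: (3.8527, -8.6977)

Answer: 3.8527 -8.6977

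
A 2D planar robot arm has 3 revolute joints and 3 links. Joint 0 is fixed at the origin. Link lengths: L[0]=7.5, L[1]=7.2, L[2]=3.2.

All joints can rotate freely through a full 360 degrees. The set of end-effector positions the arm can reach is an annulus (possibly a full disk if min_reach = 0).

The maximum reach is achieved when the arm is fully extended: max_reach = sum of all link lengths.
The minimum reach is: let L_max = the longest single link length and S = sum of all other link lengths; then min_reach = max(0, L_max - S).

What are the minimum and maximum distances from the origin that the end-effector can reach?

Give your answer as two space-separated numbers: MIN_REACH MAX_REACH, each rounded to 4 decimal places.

Answer: 0.0000 17.9000

Derivation:
Link lengths: [7.5, 7.2, 3.2]
max_reach = 7.5 + 7.2 + 3.2 = 17.9
L_max = max([7.5, 7.2, 3.2]) = 7.5
S (sum of others) = 17.9 - 7.5 = 10.4
min_reach = max(0, 7.5 - 10.4) = max(0, -2.9) = 0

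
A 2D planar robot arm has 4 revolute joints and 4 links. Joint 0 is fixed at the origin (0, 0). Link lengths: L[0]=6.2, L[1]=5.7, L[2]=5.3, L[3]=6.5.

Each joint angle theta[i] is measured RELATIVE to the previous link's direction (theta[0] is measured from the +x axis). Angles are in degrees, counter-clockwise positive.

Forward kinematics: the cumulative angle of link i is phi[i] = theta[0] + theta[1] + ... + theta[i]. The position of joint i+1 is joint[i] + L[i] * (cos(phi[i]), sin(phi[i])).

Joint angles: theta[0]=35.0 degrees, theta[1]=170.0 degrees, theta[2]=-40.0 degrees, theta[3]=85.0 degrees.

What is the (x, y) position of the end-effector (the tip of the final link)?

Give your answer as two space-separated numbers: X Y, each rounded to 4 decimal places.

joint[0] = (0.0000, 0.0000)  (base)
link 0: phi[0] = 35 = 35 deg
  cos(35 deg) = 0.8192, sin(35 deg) = 0.5736
  joint[1] = (0.0000, 0.0000) + 6.2 * (0.8192, 0.5736) = (0.0000 + 5.0787, 0.0000 + 3.5562) = (5.0787, 3.5562)
link 1: phi[1] = 35 + 170 = 205 deg
  cos(205 deg) = -0.9063, sin(205 deg) = -0.4226
  joint[2] = (5.0787, 3.5562) + 5.7 * (-0.9063, -0.4226) = (5.0787 + -5.1660, 3.5562 + -2.4089) = (-0.0872, 1.1472)
link 2: phi[2] = 35 + 170 + -40 = 165 deg
  cos(165 deg) = -0.9659, sin(165 deg) = 0.2588
  joint[3] = (-0.0872, 1.1472) + 5.3 * (-0.9659, 0.2588) = (-0.0872 + -5.1194, 1.1472 + 1.3717) = (-5.2066, 2.5190)
link 3: phi[3] = 35 + 170 + -40 + 85 = 250 deg
  cos(250 deg) = -0.3420, sin(250 deg) = -0.9397
  joint[4] = (-5.2066, 2.5190) + 6.5 * (-0.3420, -0.9397) = (-5.2066 + -2.2231, 2.5190 + -6.1080) = (-7.4297, -3.5890)
End effector: (-7.4297, -3.5890)

Answer: -7.4297 -3.5890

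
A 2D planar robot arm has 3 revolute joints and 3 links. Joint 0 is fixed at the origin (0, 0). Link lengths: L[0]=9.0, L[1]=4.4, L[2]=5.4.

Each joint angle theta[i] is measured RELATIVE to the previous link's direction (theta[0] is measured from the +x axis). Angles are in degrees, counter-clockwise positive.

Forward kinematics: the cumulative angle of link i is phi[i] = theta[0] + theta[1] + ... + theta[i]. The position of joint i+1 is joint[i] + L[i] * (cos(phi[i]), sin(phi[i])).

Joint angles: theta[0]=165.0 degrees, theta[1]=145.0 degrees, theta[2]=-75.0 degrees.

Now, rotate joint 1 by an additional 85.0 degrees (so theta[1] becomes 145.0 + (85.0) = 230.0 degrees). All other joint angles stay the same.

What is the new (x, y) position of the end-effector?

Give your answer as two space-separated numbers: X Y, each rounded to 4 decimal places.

Answer: -0.9524 1.3821

Derivation:
joint[0] = (0.0000, 0.0000)  (base)
link 0: phi[0] = 165 = 165 deg
  cos(165 deg) = -0.9659, sin(165 deg) = 0.2588
  joint[1] = (0.0000, 0.0000) + 9 * (-0.9659, 0.2588) = (0.0000 + -8.6933, 0.0000 + 2.3294) = (-8.6933, 2.3294)
link 1: phi[1] = 165 + 230 = 395 deg
  cos(395 deg) = 0.8192, sin(395 deg) = 0.5736
  joint[2] = (-8.6933, 2.3294) + 4.4 * (0.8192, 0.5736) = (-8.6933 + 3.6043, 2.3294 + 2.5237) = (-5.0891, 4.8531)
link 2: phi[2] = 165 + 230 + -75 = 320 deg
  cos(320 deg) = 0.7660, sin(320 deg) = -0.6428
  joint[3] = (-5.0891, 4.8531) + 5.4 * (0.7660, -0.6428) = (-5.0891 + 4.1366, 4.8531 + -3.4711) = (-0.9524, 1.3821)
End effector: (-0.9524, 1.3821)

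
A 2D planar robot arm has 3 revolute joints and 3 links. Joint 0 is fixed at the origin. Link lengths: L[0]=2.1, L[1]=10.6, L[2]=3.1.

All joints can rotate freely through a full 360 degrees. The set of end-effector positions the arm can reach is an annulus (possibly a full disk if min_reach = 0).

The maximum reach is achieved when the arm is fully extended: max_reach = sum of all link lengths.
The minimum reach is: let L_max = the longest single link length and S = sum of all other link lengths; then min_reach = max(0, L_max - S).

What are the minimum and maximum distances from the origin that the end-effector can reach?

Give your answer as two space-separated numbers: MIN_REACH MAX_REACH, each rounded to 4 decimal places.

Answer: 5.4000 15.8000

Derivation:
Link lengths: [2.1, 10.6, 3.1]
max_reach = 2.1 + 10.6 + 3.1 = 15.8
L_max = max([2.1, 10.6, 3.1]) = 10.6
S (sum of others) = 15.8 - 10.6 = 5.2
min_reach = max(0, 10.6 - 5.2) = max(0, 5.4) = 5.4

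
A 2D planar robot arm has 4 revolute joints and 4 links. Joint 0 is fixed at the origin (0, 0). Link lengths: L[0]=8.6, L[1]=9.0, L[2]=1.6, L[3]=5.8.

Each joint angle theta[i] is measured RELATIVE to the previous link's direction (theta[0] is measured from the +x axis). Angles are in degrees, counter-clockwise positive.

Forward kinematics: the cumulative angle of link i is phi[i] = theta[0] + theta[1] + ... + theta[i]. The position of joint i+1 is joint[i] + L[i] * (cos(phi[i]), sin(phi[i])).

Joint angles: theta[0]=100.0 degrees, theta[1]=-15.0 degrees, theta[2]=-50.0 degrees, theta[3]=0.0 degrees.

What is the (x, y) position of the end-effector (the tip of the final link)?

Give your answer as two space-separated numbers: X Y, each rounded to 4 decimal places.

joint[0] = (0.0000, 0.0000)  (base)
link 0: phi[0] = 100 = 100 deg
  cos(100 deg) = -0.1736, sin(100 deg) = 0.9848
  joint[1] = (0.0000, 0.0000) + 8.6 * (-0.1736, 0.9848) = (0.0000 + -1.4934, 0.0000 + 8.4693) = (-1.4934, 8.4693)
link 1: phi[1] = 100 + -15 = 85 deg
  cos(85 deg) = 0.0872, sin(85 deg) = 0.9962
  joint[2] = (-1.4934, 8.4693) + 9 * (0.0872, 0.9962) = (-1.4934 + 0.7844, 8.4693 + 8.9658) = (-0.7090, 17.4351)
link 2: phi[2] = 100 + -15 + -50 = 35 deg
  cos(35 deg) = 0.8192, sin(35 deg) = 0.5736
  joint[3] = (-0.7090, 17.4351) + 1.6 * (0.8192, 0.5736) = (-0.7090 + 1.3106, 17.4351 + 0.9177) = (0.6017, 18.3528)
link 3: phi[3] = 100 + -15 + -50 + 0 = 35 deg
  cos(35 deg) = 0.8192, sin(35 deg) = 0.5736
  joint[4] = (0.6017, 18.3528) + 5.8 * (0.8192, 0.5736) = (0.6017 + 4.7511, 18.3528 + 3.3267) = (5.3528, 21.6796)
End effector: (5.3528, 21.6796)

Answer: 5.3528 21.6796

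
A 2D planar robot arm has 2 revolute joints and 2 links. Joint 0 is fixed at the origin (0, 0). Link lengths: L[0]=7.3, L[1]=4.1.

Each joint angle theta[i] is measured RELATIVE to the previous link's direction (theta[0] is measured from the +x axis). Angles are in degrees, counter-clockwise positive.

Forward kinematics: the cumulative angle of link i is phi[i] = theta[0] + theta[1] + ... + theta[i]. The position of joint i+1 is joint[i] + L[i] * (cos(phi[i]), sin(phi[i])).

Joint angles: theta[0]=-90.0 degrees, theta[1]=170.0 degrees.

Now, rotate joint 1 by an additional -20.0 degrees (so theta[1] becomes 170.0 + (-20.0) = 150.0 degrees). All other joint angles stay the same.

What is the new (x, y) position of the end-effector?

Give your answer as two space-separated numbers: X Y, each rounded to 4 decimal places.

joint[0] = (0.0000, 0.0000)  (base)
link 0: phi[0] = -90 = -90 deg
  cos(-90 deg) = 0.0000, sin(-90 deg) = -1.0000
  joint[1] = (0.0000, 0.0000) + 7.3 * (0.0000, -1.0000) = (0.0000 + 0.0000, 0.0000 + -7.3000) = (0.0000, -7.3000)
link 1: phi[1] = -90 + 150 = 60 deg
  cos(60 deg) = 0.5000, sin(60 deg) = 0.8660
  joint[2] = (0.0000, -7.3000) + 4.1 * (0.5000, 0.8660) = (0.0000 + 2.0500, -7.3000 + 3.5507) = (2.0500, -3.7493)
End effector: (2.0500, -3.7493)

Answer: 2.0500 -3.7493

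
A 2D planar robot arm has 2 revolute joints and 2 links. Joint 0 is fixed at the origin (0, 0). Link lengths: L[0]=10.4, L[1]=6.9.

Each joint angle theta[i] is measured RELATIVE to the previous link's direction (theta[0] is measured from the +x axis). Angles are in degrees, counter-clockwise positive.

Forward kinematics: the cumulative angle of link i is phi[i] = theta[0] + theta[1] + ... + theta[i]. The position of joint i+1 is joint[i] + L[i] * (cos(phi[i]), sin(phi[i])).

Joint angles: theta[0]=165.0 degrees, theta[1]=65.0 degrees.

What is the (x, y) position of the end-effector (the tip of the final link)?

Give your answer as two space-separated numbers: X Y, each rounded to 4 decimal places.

Answer: -14.4809 -2.5940

Derivation:
joint[0] = (0.0000, 0.0000)  (base)
link 0: phi[0] = 165 = 165 deg
  cos(165 deg) = -0.9659, sin(165 deg) = 0.2588
  joint[1] = (0.0000, 0.0000) + 10.4 * (-0.9659, 0.2588) = (0.0000 + -10.0456, 0.0000 + 2.6917) = (-10.0456, 2.6917)
link 1: phi[1] = 165 + 65 = 230 deg
  cos(230 deg) = -0.6428, sin(230 deg) = -0.7660
  joint[2] = (-10.0456, 2.6917) + 6.9 * (-0.6428, -0.7660) = (-10.0456 + -4.4352, 2.6917 + -5.2857) = (-14.4809, -2.5940)
End effector: (-14.4809, -2.5940)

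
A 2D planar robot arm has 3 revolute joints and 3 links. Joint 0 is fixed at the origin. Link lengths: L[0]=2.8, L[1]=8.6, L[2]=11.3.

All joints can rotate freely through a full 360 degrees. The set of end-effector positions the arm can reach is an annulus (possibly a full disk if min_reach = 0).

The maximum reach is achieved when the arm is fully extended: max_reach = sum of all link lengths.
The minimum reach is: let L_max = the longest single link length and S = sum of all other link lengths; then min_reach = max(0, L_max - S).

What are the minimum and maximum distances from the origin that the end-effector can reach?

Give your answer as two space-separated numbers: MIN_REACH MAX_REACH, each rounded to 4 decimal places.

Answer: 0.0000 22.7000

Derivation:
Link lengths: [2.8, 8.6, 11.3]
max_reach = 2.8 + 8.6 + 11.3 = 22.7
L_max = max([2.8, 8.6, 11.3]) = 11.3
S (sum of others) = 22.7 - 11.3 = 11.4
min_reach = max(0, 11.3 - 11.4) = max(0, -0.1) = 0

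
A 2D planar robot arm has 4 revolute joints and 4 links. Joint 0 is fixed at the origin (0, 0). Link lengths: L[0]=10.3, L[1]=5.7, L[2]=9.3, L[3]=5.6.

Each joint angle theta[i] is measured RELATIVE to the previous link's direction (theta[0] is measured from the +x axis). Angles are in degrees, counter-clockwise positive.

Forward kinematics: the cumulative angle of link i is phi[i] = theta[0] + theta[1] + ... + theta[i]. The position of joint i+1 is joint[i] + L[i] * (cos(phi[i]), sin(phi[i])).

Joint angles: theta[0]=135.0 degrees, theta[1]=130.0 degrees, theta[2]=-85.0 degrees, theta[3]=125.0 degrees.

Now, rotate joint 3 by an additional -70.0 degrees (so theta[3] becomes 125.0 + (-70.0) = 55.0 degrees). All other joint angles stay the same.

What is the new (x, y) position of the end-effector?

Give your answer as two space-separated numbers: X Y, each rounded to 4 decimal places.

joint[0] = (0.0000, 0.0000)  (base)
link 0: phi[0] = 135 = 135 deg
  cos(135 deg) = -0.7071, sin(135 deg) = 0.7071
  joint[1] = (0.0000, 0.0000) + 10.3 * (-0.7071, 0.7071) = (0.0000 + -7.2832, 0.0000 + 7.2832) = (-7.2832, 7.2832)
link 1: phi[1] = 135 + 130 = 265 deg
  cos(265 deg) = -0.0872, sin(265 deg) = -0.9962
  joint[2] = (-7.2832, 7.2832) + 5.7 * (-0.0872, -0.9962) = (-7.2832 + -0.4968, 7.2832 + -5.6783) = (-7.7800, 1.6049)
link 2: phi[2] = 135 + 130 + -85 = 180 deg
  cos(180 deg) = -1.0000, sin(180 deg) = 0.0000
  joint[3] = (-7.7800, 1.6049) + 9.3 * (-1.0000, 0.0000) = (-7.7800 + -9.3000, 1.6049 + 0.0000) = (-17.0800, 1.6049)
link 3: phi[3] = 135 + 130 + -85 + 55 = 235 deg
  cos(235 deg) = -0.5736, sin(235 deg) = -0.8192
  joint[4] = (-17.0800, 1.6049) + 5.6 * (-0.5736, -0.8192) = (-17.0800 + -3.2120, 1.6049 + -4.5873) = (-20.2920, -2.9824)
End effector: (-20.2920, -2.9824)

Answer: -20.2920 -2.9824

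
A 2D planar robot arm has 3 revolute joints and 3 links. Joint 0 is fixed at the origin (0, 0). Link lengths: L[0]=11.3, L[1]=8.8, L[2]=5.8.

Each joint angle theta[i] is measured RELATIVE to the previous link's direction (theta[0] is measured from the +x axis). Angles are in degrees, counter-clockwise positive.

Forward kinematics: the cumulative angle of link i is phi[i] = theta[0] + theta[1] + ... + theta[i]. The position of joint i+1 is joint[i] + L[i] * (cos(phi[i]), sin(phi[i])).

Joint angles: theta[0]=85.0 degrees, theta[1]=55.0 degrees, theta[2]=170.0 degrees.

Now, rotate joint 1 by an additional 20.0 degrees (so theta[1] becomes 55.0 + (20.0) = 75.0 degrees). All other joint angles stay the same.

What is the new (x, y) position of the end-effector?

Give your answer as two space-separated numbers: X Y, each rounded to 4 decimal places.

Answer: -2.2615 11.3668

Derivation:
joint[0] = (0.0000, 0.0000)  (base)
link 0: phi[0] = 85 = 85 deg
  cos(85 deg) = 0.0872, sin(85 deg) = 0.9962
  joint[1] = (0.0000, 0.0000) + 11.3 * (0.0872, 0.9962) = (0.0000 + 0.9849, 0.0000 + 11.2570) = (0.9849, 11.2570)
link 1: phi[1] = 85 + 75 = 160 deg
  cos(160 deg) = -0.9397, sin(160 deg) = 0.3420
  joint[2] = (0.9849, 11.2570) + 8.8 * (-0.9397, 0.3420) = (0.9849 + -8.2693, 11.2570 + 3.0098) = (-7.2844, 14.2668)
link 2: phi[2] = 85 + 75 + 170 = 330 deg
  cos(330 deg) = 0.8660, sin(330 deg) = -0.5000
  joint[3] = (-7.2844, 14.2668) + 5.8 * (0.8660, -0.5000) = (-7.2844 + 5.0229, 14.2668 + -2.9000) = (-2.2615, 11.3668)
End effector: (-2.2615, 11.3668)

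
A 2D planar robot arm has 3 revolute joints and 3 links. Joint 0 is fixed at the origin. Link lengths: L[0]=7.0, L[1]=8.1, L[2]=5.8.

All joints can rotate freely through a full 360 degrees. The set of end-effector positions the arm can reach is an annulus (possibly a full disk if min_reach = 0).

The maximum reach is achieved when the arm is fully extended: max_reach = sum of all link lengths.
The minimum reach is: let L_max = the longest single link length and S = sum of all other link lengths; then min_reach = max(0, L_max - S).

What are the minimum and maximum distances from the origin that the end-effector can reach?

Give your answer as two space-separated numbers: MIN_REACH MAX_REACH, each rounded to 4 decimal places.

Link lengths: [7.0, 8.1, 5.8]
max_reach = 7 + 8.1 + 5.8 = 20.9
L_max = max([7.0, 8.1, 5.8]) = 8.1
S (sum of others) = 20.9 - 8.1 = 12.8
min_reach = max(0, 8.1 - 12.8) = max(0, -4.7) = 0

Answer: 0.0000 20.9000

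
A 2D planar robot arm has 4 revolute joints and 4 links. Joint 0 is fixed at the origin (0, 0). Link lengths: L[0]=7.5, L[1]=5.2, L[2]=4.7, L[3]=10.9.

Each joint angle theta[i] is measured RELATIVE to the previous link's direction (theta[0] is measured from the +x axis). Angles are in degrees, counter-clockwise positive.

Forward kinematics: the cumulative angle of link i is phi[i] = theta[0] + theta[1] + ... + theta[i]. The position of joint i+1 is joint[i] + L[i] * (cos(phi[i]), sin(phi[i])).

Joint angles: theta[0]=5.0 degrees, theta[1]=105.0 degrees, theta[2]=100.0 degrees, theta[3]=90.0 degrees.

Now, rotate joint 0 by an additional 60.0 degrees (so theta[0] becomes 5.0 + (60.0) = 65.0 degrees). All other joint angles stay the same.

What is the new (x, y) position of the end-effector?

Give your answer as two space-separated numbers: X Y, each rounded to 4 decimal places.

joint[0] = (0.0000, 0.0000)  (base)
link 0: phi[0] = 65 = 65 deg
  cos(65 deg) = 0.4226, sin(65 deg) = 0.9063
  joint[1] = (0.0000, 0.0000) + 7.5 * (0.4226, 0.9063) = (0.0000 + 3.1696, 0.0000 + 6.7973) = (3.1696, 6.7973)
link 1: phi[1] = 65 + 105 = 170 deg
  cos(170 deg) = -0.9848, sin(170 deg) = 0.1736
  joint[2] = (3.1696, 6.7973) + 5.2 * (-0.9848, 0.1736) = (3.1696 + -5.1210, 6.7973 + 0.9030) = (-1.9514, 7.7003)
link 2: phi[2] = 65 + 105 + 100 = 270 deg
  cos(270 deg) = -0.0000, sin(270 deg) = -1.0000
  joint[3] = (-1.9514, 7.7003) + 4.7 * (-0.0000, -1.0000) = (-1.9514 + -0.0000, 7.7003 + -4.7000) = (-1.9514, 3.0003)
link 3: phi[3] = 65 + 105 + 100 + 90 = 360 deg
  cos(360 deg) = 1.0000, sin(360 deg) = -0.0000
  joint[4] = (-1.9514, 3.0003) + 10.9 * (1.0000, -0.0000) = (-1.9514 + 10.9000, 3.0003 + -0.0000) = (8.9486, 3.0003)
End effector: (8.9486, 3.0003)

Answer: 8.9486 3.0003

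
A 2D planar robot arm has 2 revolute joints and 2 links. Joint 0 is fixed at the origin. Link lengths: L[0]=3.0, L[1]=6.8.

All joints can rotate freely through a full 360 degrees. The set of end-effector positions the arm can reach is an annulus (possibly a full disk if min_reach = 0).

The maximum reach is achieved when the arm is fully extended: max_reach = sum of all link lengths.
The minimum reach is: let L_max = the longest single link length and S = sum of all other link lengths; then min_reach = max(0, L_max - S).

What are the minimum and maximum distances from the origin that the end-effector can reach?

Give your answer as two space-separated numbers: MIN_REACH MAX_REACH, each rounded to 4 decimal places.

Link lengths: [3.0, 6.8]
max_reach = 3 + 6.8 = 9.8
L_max = max([3.0, 6.8]) = 6.8
S (sum of others) = 9.8 - 6.8 = 3
min_reach = max(0, 6.8 - 3) = max(0, 3.8) = 3.8

Answer: 3.8000 9.8000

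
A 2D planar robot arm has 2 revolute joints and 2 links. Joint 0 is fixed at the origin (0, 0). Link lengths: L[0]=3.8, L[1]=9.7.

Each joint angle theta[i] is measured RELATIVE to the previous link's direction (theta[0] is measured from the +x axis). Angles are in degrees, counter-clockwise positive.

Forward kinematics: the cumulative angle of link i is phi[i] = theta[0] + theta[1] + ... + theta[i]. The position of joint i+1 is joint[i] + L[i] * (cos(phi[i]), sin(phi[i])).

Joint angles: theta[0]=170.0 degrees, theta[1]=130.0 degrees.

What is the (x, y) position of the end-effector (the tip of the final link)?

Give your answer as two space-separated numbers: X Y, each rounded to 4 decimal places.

Answer: 1.1077 -7.7406

Derivation:
joint[0] = (0.0000, 0.0000)  (base)
link 0: phi[0] = 170 = 170 deg
  cos(170 deg) = -0.9848, sin(170 deg) = 0.1736
  joint[1] = (0.0000, 0.0000) + 3.8 * (-0.9848, 0.1736) = (0.0000 + -3.7423, 0.0000 + 0.6599) = (-3.7423, 0.6599)
link 1: phi[1] = 170 + 130 = 300 deg
  cos(300 deg) = 0.5000, sin(300 deg) = -0.8660
  joint[2] = (-3.7423, 0.6599) + 9.7 * (0.5000, -0.8660) = (-3.7423 + 4.8500, 0.6599 + -8.4004) = (1.1077, -7.7406)
End effector: (1.1077, -7.7406)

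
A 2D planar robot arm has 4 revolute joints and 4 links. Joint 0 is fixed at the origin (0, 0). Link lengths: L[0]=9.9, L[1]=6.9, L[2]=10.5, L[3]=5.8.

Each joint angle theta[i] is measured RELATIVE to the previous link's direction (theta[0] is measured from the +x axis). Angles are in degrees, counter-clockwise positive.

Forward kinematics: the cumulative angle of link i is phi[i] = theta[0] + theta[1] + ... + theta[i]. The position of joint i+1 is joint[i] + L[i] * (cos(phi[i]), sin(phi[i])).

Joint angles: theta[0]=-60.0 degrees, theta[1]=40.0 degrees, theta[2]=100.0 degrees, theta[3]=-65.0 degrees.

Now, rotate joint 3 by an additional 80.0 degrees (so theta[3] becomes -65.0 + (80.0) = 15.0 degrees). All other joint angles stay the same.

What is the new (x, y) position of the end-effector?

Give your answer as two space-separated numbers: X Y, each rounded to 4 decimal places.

Answer: 12.7517 5.1848

Derivation:
joint[0] = (0.0000, 0.0000)  (base)
link 0: phi[0] = -60 = -60 deg
  cos(-60 deg) = 0.5000, sin(-60 deg) = -0.8660
  joint[1] = (0.0000, 0.0000) + 9.9 * (0.5000, -0.8660) = (0.0000 + 4.9500, 0.0000 + -8.5737) = (4.9500, -8.5737)
link 1: phi[1] = -60 + 40 = -20 deg
  cos(-20 deg) = 0.9397, sin(-20 deg) = -0.3420
  joint[2] = (4.9500, -8.5737) + 6.9 * (0.9397, -0.3420) = (4.9500 + 6.4839, -8.5737 + -2.3599) = (11.4339, -10.9336)
link 2: phi[2] = -60 + 40 + 100 = 80 deg
  cos(80 deg) = 0.1736, sin(80 deg) = 0.9848
  joint[3] = (11.4339, -10.9336) + 10.5 * (0.1736, 0.9848) = (11.4339 + 1.8233, -10.9336 + 10.3405) = (13.2572, -0.5931)
link 3: phi[3] = -60 + 40 + 100 + 15 = 95 deg
  cos(95 deg) = -0.0872, sin(95 deg) = 0.9962
  joint[4] = (13.2572, -0.5931) + 5.8 * (-0.0872, 0.9962) = (13.2572 + -0.5055, -0.5931 + 5.7779) = (12.7517, 5.1848)
End effector: (12.7517, 5.1848)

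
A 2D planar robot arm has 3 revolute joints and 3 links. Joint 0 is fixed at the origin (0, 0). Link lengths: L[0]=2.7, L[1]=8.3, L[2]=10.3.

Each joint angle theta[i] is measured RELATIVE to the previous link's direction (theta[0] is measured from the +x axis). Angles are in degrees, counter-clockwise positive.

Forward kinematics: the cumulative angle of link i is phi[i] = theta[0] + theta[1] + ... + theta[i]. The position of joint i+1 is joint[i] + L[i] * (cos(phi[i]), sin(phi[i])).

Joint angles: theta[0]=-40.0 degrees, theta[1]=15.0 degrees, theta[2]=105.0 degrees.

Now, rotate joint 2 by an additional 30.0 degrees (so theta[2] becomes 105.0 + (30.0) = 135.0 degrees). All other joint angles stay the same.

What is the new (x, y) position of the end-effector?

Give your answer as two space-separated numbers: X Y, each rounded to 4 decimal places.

joint[0] = (0.0000, 0.0000)  (base)
link 0: phi[0] = -40 = -40 deg
  cos(-40 deg) = 0.7660, sin(-40 deg) = -0.6428
  joint[1] = (0.0000, 0.0000) + 2.7 * (0.7660, -0.6428) = (0.0000 + 2.0683, 0.0000 + -1.7355) = (2.0683, -1.7355)
link 1: phi[1] = -40 + 15 = -25 deg
  cos(-25 deg) = 0.9063, sin(-25 deg) = -0.4226
  joint[2] = (2.0683, -1.7355) + 8.3 * (0.9063, -0.4226) = (2.0683 + 7.5224, -1.7355 + -3.5077) = (9.5907, -5.2433)
link 2: phi[2] = -40 + 15 + 135 = 110 deg
  cos(110 deg) = -0.3420, sin(110 deg) = 0.9397
  joint[3] = (9.5907, -5.2433) + 10.3 * (-0.3420, 0.9397) = (9.5907 + -3.5228, -5.2433 + 9.6788) = (6.0679, 4.4356)
End effector: (6.0679, 4.4356)

Answer: 6.0679 4.4356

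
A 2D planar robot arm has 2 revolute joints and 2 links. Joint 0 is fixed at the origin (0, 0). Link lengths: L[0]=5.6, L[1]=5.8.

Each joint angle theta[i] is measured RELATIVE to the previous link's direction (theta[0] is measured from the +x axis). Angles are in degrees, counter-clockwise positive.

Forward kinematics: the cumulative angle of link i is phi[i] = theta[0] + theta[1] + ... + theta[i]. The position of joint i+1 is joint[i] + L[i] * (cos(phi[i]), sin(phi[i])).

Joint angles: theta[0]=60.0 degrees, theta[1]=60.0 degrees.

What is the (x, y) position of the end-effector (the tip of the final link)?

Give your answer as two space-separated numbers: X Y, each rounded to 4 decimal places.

joint[0] = (0.0000, 0.0000)  (base)
link 0: phi[0] = 60 = 60 deg
  cos(60 deg) = 0.5000, sin(60 deg) = 0.8660
  joint[1] = (0.0000, 0.0000) + 5.6 * (0.5000, 0.8660) = (0.0000 + 2.8000, 0.0000 + 4.8497) = (2.8000, 4.8497)
link 1: phi[1] = 60 + 60 = 120 deg
  cos(120 deg) = -0.5000, sin(120 deg) = 0.8660
  joint[2] = (2.8000, 4.8497) + 5.8 * (-0.5000, 0.8660) = (2.8000 + -2.9000, 4.8497 + 5.0229) = (-0.1000, 9.8727)
End effector: (-0.1000, 9.8727)

Answer: -0.1000 9.8727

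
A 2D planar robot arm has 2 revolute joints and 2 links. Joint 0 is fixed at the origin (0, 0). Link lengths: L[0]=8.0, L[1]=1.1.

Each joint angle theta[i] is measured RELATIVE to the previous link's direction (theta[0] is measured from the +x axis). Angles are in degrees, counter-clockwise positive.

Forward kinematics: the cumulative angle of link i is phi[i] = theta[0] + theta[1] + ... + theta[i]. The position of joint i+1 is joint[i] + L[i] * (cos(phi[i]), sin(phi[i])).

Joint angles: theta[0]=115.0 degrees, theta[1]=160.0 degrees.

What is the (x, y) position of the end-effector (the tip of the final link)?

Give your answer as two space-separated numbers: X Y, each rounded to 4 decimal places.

Answer: -3.2851 6.1546

Derivation:
joint[0] = (0.0000, 0.0000)  (base)
link 0: phi[0] = 115 = 115 deg
  cos(115 deg) = -0.4226, sin(115 deg) = 0.9063
  joint[1] = (0.0000, 0.0000) + 8 * (-0.4226, 0.9063) = (0.0000 + -3.3809, 0.0000 + 7.2505) = (-3.3809, 7.2505)
link 1: phi[1] = 115 + 160 = 275 deg
  cos(275 deg) = 0.0872, sin(275 deg) = -0.9962
  joint[2] = (-3.3809, 7.2505) + 1.1 * (0.0872, -0.9962) = (-3.3809 + 0.0959, 7.2505 + -1.0958) = (-3.2851, 6.1546)
End effector: (-3.2851, 6.1546)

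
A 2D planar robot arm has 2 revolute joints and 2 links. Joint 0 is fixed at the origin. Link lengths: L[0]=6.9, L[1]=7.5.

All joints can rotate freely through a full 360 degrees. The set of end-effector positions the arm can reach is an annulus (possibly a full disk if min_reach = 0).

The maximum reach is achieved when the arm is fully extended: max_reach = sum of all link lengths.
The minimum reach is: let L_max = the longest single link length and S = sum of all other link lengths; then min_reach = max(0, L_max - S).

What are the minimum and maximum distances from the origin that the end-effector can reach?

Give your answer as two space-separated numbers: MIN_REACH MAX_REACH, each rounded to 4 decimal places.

Link lengths: [6.9, 7.5]
max_reach = 6.9 + 7.5 = 14.4
L_max = max([6.9, 7.5]) = 7.5
S (sum of others) = 14.4 - 7.5 = 6.9
min_reach = max(0, 7.5 - 6.9) = max(0, 0.6) = 0.6

Answer: 0.6000 14.4000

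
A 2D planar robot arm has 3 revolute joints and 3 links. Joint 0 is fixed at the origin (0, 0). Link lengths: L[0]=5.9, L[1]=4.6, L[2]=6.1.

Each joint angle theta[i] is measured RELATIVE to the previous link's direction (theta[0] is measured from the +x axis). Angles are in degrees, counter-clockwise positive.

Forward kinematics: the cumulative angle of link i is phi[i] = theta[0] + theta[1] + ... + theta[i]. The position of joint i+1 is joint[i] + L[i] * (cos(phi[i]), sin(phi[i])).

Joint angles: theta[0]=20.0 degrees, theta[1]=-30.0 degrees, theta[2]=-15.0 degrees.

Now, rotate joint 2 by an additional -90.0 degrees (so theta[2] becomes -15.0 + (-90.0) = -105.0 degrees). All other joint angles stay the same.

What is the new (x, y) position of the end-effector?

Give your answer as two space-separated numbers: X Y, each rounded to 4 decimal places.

Answer: 7.4963 -4.3093

Derivation:
joint[0] = (0.0000, 0.0000)  (base)
link 0: phi[0] = 20 = 20 deg
  cos(20 deg) = 0.9397, sin(20 deg) = 0.3420
  joint[1] = (0.0000, 0.0000) + 5.9 * (0.9397, 0.3420) = (0.0000 + 5.5442, 0.0000 + 2.0179) = (5.5442, 2.0179)
link 1: phi[1] = 20 + -30 = -10 deg
  cos(-10 deg) = 0.9848, sin(-10 deg) = -0.1736
  joint[2] = (5.5442, 2.0179) + 4.6 * (0.9848, -0.1736) = (5.5442 + 4.5301, 2.0179 + -0.7988) = (10.0743, 1.2191)
link 2: phi[2] = 20 + -30 + -105 = -115 deg
  cos(-115 deg) = -0.4226, sin(-115 deg) = -0.9063
  joint[3] = (10.0743, 1.2191) + 6.1 * (-0.4226, -0.9063) = (10.0743 + -2.5780, 1.2191 + -5.5285) = (7.4963, -4.3093)
End effector: (7.4963, -4.3093)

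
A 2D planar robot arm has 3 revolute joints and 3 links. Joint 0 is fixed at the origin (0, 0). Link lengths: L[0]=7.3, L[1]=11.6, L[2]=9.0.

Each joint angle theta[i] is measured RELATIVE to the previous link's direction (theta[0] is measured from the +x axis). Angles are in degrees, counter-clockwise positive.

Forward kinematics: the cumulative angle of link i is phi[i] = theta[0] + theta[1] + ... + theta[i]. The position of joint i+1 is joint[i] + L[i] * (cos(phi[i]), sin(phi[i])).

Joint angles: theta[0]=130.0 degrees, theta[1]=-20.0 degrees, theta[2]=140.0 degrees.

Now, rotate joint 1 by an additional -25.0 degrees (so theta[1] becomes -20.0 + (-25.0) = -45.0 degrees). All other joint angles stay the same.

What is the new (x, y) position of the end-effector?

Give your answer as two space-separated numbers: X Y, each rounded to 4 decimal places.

joint[0] = (0.0000, 0.0000)  (base)
link 0: phi[0] = 130 = 130 deg
  cos(130 deg) = -0.6428, sin(130 deg) = 0.7660
  joint[1] = (0.0000, 0.0000) + 7.3 * (-0.6428, 0.7660) = (0.0000 + -4.6923, 0.0000 + 5.5921) = (-4.6923, 5.5921)
link 1: phi[1] = 130 + -45 = 85 deg
  cos(85 deg) = 0.0872, sin(85 deg) = 0.9962
  joint[2] = (-4.6923, 5.5921) + 11.6 * (0.0872, 0.9962) = (-4.6923 + 1.0110, 5.5921 + 11.5559) = (-3.6813, 17.1480)
link 2: phi[2] = 130 + -45 + 140 = 225 deg
  cos(225 deg) = -0.7071, sin(225 deg) = -0.7071
  joint[3] = (-3.6813, 17.1480) + 9 * (-0.7071, -0.7071) = (-3.6813 + -6.3640, 17.1480 + -6.3640) = (-10.0453, 10.7840)
End effector: (-10.0453, 10.7840)

Answer: -10.0453 10.7840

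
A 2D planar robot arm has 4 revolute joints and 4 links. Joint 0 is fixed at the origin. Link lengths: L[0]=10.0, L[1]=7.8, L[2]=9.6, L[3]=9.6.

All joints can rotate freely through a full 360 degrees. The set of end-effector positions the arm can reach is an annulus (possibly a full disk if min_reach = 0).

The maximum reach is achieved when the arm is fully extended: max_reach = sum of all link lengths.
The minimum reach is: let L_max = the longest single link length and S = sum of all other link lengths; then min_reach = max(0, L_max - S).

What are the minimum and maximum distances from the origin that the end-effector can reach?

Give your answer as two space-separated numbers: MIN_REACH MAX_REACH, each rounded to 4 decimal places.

Link lengths: [10.0, 7.8, 9.6, 9.6]
max_reach = 10 + 7.8 + 9.6 + 9.6 = 37
L_max = max([10.0, 7.8, 9.6, 9.6]) = 10
S (sum of others) = 37 - 10 = 27
min_reach = max(0, 10 - 27) = max(0, -17) = 0

Answer: 0.0000 37.0000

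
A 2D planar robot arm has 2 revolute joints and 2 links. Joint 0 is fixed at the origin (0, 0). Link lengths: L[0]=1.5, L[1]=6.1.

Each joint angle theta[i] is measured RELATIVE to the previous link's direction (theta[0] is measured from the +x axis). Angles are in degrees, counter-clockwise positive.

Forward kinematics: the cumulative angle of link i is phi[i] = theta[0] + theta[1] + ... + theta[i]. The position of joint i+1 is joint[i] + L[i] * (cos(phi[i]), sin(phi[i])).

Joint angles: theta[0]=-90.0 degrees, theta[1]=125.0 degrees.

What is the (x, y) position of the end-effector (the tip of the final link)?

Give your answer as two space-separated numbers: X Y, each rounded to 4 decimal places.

joint[0] = (0.0000, 0.0000)  (base)
link 0: phi[0] = -90 = -90 deg
  cos(-90 deg) = 0.0000, sin(-90 deg) = -1.0000
  joint[1] = (0.0000, 0.0000) + 1.5 * (0.0000, -1.0000) = (0.0000 + 0.0000, 0.0000 + -1.5000) = (0.0000, -1.5000)
link 1: phi[1] = -90 + 125 = 35 deg
  cos(35 deg) = 0.8192, sin(35 deg) = 0.5736
  joint[2] = (0.0000, -1.5000) + 6.1 * (0.8192, 0.5736) = (0.0000 + 4.9968, -1.5000 + 3.4988) = (4.9968, 1.9988)
End effector: (4.9968, 1.9988)

Answer: 4.9968 1.9988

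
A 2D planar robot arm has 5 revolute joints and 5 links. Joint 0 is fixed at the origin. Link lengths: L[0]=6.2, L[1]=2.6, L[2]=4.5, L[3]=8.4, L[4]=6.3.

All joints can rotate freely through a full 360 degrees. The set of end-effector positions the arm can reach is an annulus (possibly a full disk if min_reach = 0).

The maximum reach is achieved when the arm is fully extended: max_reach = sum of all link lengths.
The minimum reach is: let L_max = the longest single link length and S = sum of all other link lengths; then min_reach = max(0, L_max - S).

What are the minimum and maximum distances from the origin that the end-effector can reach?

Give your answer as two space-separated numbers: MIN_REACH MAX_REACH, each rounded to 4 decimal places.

Answer: 0.0000 28.0000

Derivation:
Link lengths: [6.2, 2.6, 4.5, 8.4, 6.3]
max_reach = 6.2 + 2.6 + 4.5 + 8.4 + 6.3 = 28
L_max = max([6.2, 2.6, 4.5, 8.4, 6.3]) = 8.4
S (sum of others) = 28 - 8.4 = 19.6
min_reach = max(0, 8.4 - 19.6) = max(0, -11.2) = 0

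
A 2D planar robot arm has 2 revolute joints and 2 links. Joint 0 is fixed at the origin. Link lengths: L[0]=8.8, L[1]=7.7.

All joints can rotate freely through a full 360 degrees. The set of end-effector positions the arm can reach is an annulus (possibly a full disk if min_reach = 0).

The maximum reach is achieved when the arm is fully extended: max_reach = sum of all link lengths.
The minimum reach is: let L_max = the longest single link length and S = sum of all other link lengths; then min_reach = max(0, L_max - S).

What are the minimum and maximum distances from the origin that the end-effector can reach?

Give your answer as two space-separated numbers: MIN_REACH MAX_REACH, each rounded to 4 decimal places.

Link lengths: [8.8, 7.7]
max_reach = 8.8 + 7.7 = 16.5
L_max = max([8.8, 7.7]) = 8.8
S (sum of others) = 16.5 - 8.8 = 7.7
min_reach = max(0, 8.8 - 7.7) = max(0, 1.1) = 1.1

Answer: 1.1000 16.5000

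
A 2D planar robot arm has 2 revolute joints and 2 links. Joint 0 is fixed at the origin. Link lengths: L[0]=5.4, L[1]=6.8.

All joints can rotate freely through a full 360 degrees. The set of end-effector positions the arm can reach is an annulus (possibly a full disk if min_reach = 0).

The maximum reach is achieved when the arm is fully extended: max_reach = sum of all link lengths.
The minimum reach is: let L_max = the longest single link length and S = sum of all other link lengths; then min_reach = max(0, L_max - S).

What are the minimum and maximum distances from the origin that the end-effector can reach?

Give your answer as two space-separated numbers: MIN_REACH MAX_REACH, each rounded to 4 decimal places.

Link lengths: [5.4, 6.8]
max_reach = 5.4 + 6.8 = 12.2
L_max = max([5.4, 6.8]) = 6.8
S (sum of others) = 12.2 - 6.8 = 5.4
min_reach = max(0, 6.8 - 5.4) = max(0, 1.4) = 1.4

Answer: 1.4000 12.2000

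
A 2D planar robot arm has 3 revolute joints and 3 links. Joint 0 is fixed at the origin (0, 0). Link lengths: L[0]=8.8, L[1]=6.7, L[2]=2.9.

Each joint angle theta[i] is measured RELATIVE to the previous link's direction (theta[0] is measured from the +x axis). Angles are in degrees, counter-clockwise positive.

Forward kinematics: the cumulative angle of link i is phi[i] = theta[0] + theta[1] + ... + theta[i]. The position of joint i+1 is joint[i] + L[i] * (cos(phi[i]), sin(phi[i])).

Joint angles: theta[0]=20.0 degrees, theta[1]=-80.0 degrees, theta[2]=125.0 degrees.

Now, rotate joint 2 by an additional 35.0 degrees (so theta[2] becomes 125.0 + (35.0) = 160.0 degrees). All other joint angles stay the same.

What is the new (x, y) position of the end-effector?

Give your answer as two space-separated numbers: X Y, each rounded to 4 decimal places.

joint[0] = (0.0000, 0.0000)  (base)
link 0: phi[0] = 20 = 20 deg
  cos(20 deg) = 0.9397, sin(20 deg) = 0.3420
  joint[1] = (0.0000, 0.0000) + 8.8 * (0.9397, 0.3420) = (0.0000 + 8.2693, 0.0000 + 3.0098) = (8.2693, 3.0098)
link 1: phi[1] = 20 + -80 = -60 deg
  cos(-60 deg) = 0.5000, sin(-60 deg) = -0.8660
  joint[2] = (8.2693, 3.0098) + 6.7 * (0.5000, -0.8660) = (8.2693 + 3.3500, 3.0098 + -5.8024) = (11.6193, -2.7926)
link 2: phi[2] = 20 + -80 + 160 = 100 deg
  cos(100 deg) = -0.1736, sin(100 deg) = 0.9848
  joint[3] = (11.6193, -2.7926) + 2.9 * (-0.1736, 0.9848) = (11.6193 + -0.5036, -2.7926 + 2.8559) = (11.1157, 0.0633)
End effector: (11.1157, 0.0633)

Answer: 11.1157 0.0633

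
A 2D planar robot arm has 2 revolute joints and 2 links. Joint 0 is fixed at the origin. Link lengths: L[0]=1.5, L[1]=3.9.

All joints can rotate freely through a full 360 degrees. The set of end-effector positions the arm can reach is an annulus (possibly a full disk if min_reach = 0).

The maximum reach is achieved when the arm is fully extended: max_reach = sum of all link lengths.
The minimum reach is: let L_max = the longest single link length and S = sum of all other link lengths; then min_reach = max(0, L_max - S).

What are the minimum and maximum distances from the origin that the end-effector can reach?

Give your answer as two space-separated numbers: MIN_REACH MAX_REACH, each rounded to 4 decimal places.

Answer: 2.4000 5.4000

Derivation:
Link lengths: [1.5, 3.9]
max_reach = 1.5 + 3.9 = 5.4
L_max = max([1.5, 3.9]) = 3.9
S (sum of others) = 5.4 - 3.9 = 1.5
min_reach = max(0, 3.9 - 1.5) = max(0, 2.4) = 2.4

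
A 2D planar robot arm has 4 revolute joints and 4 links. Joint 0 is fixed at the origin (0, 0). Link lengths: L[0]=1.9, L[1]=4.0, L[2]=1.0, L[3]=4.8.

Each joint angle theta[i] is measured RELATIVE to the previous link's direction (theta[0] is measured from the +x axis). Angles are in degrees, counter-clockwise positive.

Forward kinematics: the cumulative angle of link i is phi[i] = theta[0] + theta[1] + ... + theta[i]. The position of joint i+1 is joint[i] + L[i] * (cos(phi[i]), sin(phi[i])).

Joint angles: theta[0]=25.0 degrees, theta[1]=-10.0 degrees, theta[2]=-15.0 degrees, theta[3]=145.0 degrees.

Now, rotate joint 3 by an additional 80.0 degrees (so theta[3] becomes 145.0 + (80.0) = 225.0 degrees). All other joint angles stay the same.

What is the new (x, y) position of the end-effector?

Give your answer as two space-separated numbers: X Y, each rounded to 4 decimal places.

Answer: 3.1916 -1.5559

Derivation:
joint[0] = (0.0000, 0.0000)  (base)
link 0: phi[0] = 25 = 25 deg
  cos(25 deg) = 0.9063, sin(25 deg) = 0.4226
  joint[1] = (0.0000, 0.0000) + 1.9 * (0.9063, 0.4226) = (0.0000 + 1.7220, 0.0000 + 0.8030) = (1.7220, 0.8030)
link 1: phi[1] = 25 + -10 = 15 deg
  cos(15 deg) = 0.9659, sin(15 deg) = 0.2588
  joint[2] = (1.7220, 0.8030) + 4 * (0.9659, 0.2588) = (1.7220 + 3.8637, 0.8030 + 1.0353) = (5.5857, 1.8383)
link 2: phi[2] = 25 + -10 + -15 = 0 deg
  cos(0 deg) = 1.0000, sin(0 deg) = 0.0000
  joint[3] = (5.5857, 1.8383) + 1 * (1.0000, 0.0000) = (5.5857 + 1.0000, 1.8383 + 0.0000) = (6.5857, 1.8383)
link 3: phi[3] = 25 + -10 + -15 + 225 = 225 deg
  cos(225 deg) = -0.7071, sin(225 deg) = -0.7071
  joint[4] = (6.5857, 1.8383) + 4.8 * (-0.7071, -0.7071) = (6.5857 + -3.3941, 1.8383 + -3.3941) = (3.1916, -1.5559)
End effector: (3.1916, -1.5559)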